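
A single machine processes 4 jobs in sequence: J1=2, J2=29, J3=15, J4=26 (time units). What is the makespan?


Sequential makespan: sum all processing times
= 2 + 29 + 15 + 26
= 72 time units


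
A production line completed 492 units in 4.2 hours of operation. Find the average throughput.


Throughput = units / time
= 492 / 4.2
= 117.1 units/hour


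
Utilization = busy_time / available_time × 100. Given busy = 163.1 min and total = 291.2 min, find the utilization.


Utilization = busy / total × 100
= 163.1 / 291.2 × 100
= 56.0%


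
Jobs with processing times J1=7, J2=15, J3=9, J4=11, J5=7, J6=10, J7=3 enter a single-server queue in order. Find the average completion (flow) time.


Completion times:
  J1: completes at 7
  J2: completes at 22
  J3: completes at 31
  J4: completes at 42
  J5: completes at 49
  J6: completes at 59
  J7: completes at 62
Sum = 272
Average = 272/7
= 38.86


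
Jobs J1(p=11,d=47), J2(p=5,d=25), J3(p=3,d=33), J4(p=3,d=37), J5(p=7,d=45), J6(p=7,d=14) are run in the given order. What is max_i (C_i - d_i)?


Lateness per job (L = C - d):
  J1: C=11, d=47, L=-36
  J2: C=16, d=25, L=-9
  J3: C=19, d=33, L=-14
  J4: C=22, d=37, L=-15
  J5: C=29, d=45, L=-16
  J6: C=36, d=14, L=22
Lmax = max(-36, -9, -14, -15, -16, 22)
= 22


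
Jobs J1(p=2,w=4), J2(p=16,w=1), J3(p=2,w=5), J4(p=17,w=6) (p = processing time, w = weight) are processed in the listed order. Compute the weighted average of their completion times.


Completion times:
  J1: C=2, w×C=4×2=8
  J2: C=18, w×C=1×18=18
  J3: C=20, w×C=5×20=100
  J4: C=37, w×C=6×37=222
Sum w×C = 348
Sum w = 16
Weighted avg = 348/16
= 21.75


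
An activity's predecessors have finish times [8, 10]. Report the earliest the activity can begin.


ES = max of all predecessor completion times
Predecessors: [8, 10]
ES = max(8, 10)
= 10


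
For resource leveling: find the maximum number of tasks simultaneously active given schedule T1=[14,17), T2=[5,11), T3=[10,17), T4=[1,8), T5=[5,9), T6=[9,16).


Check each time point for overlaps:
  t=5: 3 tasks active (T2, T4, T5)
Max concurrent = 3


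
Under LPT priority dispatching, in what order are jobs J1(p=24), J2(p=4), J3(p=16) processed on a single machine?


LPT: sort by longest processing time first
  J1: p=24
  J3: p=16
  J2: p=4
Order: J1 → J3 → J2


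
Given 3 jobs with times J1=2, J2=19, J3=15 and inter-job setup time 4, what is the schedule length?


Makespan = Σ processing + (n-1) × setup
= (2 + 19 + 15) + (3-1)×4
= 36 + 8
= 44 time units


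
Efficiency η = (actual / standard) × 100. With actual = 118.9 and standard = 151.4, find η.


Efficiency = (actual / standard) × 100
= (118.9 / 151.4) × 100
= 78.5%


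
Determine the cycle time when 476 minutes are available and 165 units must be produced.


Cycle time = available time / demand
= 476 / 165
= 2.88 min/unit


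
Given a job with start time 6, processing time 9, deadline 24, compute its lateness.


Completion = 6 + 9 = 15
Lateness = C - d = 15 - 24
= -9


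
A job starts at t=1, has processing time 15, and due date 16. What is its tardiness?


Completion = start + processing = 1 + 15 = 16
Tardiness = max(0, C - d) = max(0, 16 - 16)
= max(0, 0)
= 0


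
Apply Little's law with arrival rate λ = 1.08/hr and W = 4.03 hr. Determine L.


Little's law: L = λ × W
= 1.08 × 4.03
= 4.35


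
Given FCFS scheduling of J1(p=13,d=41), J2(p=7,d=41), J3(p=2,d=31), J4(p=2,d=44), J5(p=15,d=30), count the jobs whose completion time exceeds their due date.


Completion vs due date:
  J1: C=13, d=41 → on time
  J2: C=20, d=41 → on time
  J3: C=22, d=31 → on time
  J4: C=24, d=44 → on time
  J5: C=39, d=30 → TARDY
Tardy jobs: J5
Count = 1


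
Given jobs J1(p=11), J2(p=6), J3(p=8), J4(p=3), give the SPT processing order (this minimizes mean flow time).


SPT: sort by shortest processing time
  J4: p=3
  J2: p=6
  J3: p=8
  J1: p=11
Order: J4 → J2 → J3 → J1


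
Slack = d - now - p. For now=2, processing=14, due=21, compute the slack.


Slack = due - current_time - processing
= 21 - 2 - 14
= 5


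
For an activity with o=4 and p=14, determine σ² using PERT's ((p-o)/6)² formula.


σ² = ((p - o) / 6)² = (p - o)² / 36
= (14 - 4)² / 36
= 10² / 36
= 100 / 36
= 2.7778


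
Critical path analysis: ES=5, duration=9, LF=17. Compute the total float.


EF = ES + duration = 5 + 9 = 14
LS = LF - duration = 17 - 9 = 8
Total Float = LF - EF = 17 - 14
(or LS - ES = 8 - 5)
= 3


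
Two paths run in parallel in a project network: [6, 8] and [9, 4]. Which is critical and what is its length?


Path A: 6 + 8 = 14
Path B: 9 + 4 = 13
Critical path = longest = max(14, 13)
= 14 (Path A)


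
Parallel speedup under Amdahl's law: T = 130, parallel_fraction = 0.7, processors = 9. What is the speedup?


Amdahl's law: T_p = T × ((1-p) + p/N)
= 130 × ((1-0.7) + 0.7/9)
= 130 × (0.30 + 0.0778)
= 130 × 0.3778
= 49.11
Speedup = 130/49.11
= 2.65×


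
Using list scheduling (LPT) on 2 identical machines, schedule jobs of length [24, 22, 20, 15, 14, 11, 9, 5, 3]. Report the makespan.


Jobs (LPT sorted): [24, 22, 20, 15, 14, 11, 9, 5, 3]
Machines: 2
  J=24 → Machine 1 (load: 0+24=24)
  J=22 → Machine 2 (load: 0+22=22)
  J=20 → Machine 2 (load: 22+20=42)
  J=15 → Machine 1 (load: 24+15=39)
  J=14 → Machine 1 (load: 39+14=53)
  J=11 → Machine 2 (load: 42+11=53)
  J=9 → Machine 1 (load: 53+9=62)
  J=5 → Machine 2 (load: 53+5=58)
  J=3 → Machine 2 (load: 58+3=61)
Machine loads: [62, 61]
Makespan = max = 62 time units


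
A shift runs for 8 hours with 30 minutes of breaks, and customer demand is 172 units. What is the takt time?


Available = 8×60 - 30 = 450 min
Takt time = 450 / 172
= 2.62 min/unit


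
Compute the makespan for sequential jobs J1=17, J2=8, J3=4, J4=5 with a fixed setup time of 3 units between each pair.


Makespan = Σ processing + (n-1) × setup
= (17 + 8 + 4 + 5) + (4-1)×3
= 34 + 9
= 43 time units


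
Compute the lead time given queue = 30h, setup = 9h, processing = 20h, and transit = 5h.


Lead time = queue + setup + processing + transit
= 30 + 9 + 20 + 5
= 64 hours


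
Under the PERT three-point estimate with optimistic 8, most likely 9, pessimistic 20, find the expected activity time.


te = (o + 4m + p) / 6
= (8 + 4×9 + 20) / 6
= (8 + 36 + 20) / 6
= 64 / 6
= 10.67


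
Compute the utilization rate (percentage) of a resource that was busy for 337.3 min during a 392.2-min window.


Utilization = busy / total × 100
= 337.3 / 392.2 × 100
= 86.0%


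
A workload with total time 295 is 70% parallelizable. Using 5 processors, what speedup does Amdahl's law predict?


Amdahl's law: T_p = T × ((1-p) + p/N)
= 295 × ((1-0.7) + 0.7/5)
= 295 × (0.30 + 0.1400)
= 295 × 0.4400
= 129.80
Speedup = 295/129.80
= 2.27×


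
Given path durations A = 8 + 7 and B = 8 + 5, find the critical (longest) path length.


Path A: 8 + 7 = 15
Path B: 8 + 5 = 13
Critical path = longest = max(15, 13)
= 15 (Path A)


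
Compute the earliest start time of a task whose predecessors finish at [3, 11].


ES = max of all predecessor completion times
Predecessors: [3, 11]
ES = max(3, 11)
= 11


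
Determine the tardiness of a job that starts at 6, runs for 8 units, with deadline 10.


Completion = start + processing = 6 + 8 = 14
Tardiness = max(0, C - d) = max(0, 14 - 10)
= max(0, 4)
= 4


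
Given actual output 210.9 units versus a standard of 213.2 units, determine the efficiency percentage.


Efficiency = (actual / standard) × 100
= (210.9 / 213.2) × 100
= 98.9%


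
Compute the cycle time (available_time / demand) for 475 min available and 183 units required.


Cycle time = available time / demand
= 475 / 183
= 2.60 min/unit


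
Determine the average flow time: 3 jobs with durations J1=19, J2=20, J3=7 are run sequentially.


Completion times:
  J1: completes at 19
  J2: completes at 39
  J3: completes at 46
Sum = 104
Average = 104/3
= 34.67


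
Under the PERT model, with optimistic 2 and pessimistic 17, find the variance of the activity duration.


σ² = ((p - o) / 6)² = (p - o)² / 36
= (17 - 2)² / 36
= 15² / 36
= 225 / 36
= 6.2500


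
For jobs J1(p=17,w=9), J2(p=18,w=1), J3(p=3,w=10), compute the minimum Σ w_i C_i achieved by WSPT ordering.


WSPT order (by p/w): J3 → J1 → J2
  J3: C=3, w·C=10×3=30
  J1: C=20, w·C=9×20=180
  J2: C=38, w·C=1×38=38
Σ w·C = 248
= 248


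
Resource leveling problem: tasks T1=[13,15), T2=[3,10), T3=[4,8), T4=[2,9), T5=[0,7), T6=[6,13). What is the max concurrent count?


Check each time point for overlaps:
  t=6: 5 tasks active (T2, T3, T4, T5, T6)
Max concurrent = 5


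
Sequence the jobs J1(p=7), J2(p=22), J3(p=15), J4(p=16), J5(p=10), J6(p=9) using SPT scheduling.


SPT: sort by shortest processing time
  J1: p=7
  J6: p=9
  J5: p=10
  J3: p=15
  J4: p=16
  J2: p=22
Order: J1 → J6 → J5 → J3 → J4 → J2


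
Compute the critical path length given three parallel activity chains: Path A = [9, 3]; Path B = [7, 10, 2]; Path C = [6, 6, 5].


Path A: 9 + 3 = 12
Path B: 7 + 10 + 2 = 19
Path C: 6 + 6 + 5 = 17
Critical path = longest = max(12, 19, 17)
= 19 (Path B)


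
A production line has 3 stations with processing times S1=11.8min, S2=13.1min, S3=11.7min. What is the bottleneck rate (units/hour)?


Bottleneck = longest station time
Station times: [11.8, 13.1, 11.7]
Max = 13.1 min
Rate = 60 / 13.1
= 4.58 units/hour (bottleneck: 13.1min)


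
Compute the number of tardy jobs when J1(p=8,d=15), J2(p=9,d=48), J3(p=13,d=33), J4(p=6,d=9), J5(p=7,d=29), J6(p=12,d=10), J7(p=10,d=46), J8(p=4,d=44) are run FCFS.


Completion vs due date:
  J1: C=8, d=15 → on time
  J2: C=17, d=48 → on time
  J3: C=30, d=33 → on time
  J4: C=36, d=9 → TARDY
  J5: C=43, d=29 → TARDY
  J6: C=55, d=10 → TARDY
  J7: C=65, d=46 → TARDY
  J8: C=69, d=44 → TARDY
Tardy jobs: J4, J5, J6, J7, J8
Count = 5


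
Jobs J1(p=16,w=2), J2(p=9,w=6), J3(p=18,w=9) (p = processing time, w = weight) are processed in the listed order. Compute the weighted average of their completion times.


Completion times:
  J1: C=16, w×C=2×16=32
  J2: C=25, w×C=6×25=150
  J3: C=43, w×C=9×43=387
Sum w×C = 569
Sum w = 17
Weighted avg = 569/17
= 33.47


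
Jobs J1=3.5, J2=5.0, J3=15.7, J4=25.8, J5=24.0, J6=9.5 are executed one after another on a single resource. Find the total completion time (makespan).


Sequential makespan: sum all processing times
= 3.5 + 5.0 + 15.7 + 25.8 + 24.0 + 9.5
= 83.5 time units


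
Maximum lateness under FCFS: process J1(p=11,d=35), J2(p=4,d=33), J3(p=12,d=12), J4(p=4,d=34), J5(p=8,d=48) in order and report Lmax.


Lateness per job (L = C - d):
  J1: C=11, d=35, L=-24
  J2: C=15, d=33, L=-18
  J3: C=27, d=12, L=15
  J4: C=31, d=34, L=-3
  J5: C=39, d=48, L=-9
Lmax = max(-24, -18, 15, -3, -9)
= 15


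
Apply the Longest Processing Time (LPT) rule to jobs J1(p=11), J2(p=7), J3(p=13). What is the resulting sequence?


LPT: sort by longest processing time first
  J3: p=13
  J1: p=11
  J2: p=7
Order: J3 → J1 → J2


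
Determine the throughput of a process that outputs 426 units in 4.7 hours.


Throughput = units / time
= 426 / 4.7
= 90.6 units/hour


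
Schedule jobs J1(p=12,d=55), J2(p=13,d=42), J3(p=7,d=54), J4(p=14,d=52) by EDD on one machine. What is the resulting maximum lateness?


EDD order: J2 → J4 → J3 → J1
Completion and lateness:
  J2: C=13, d=42, L=13-42=-29
  J4: C=27, d=52, L=27-52=-25
  J3: C=34, d=54, L=34-54=-20
  J1: C=46, d=55, L=46-55=-9
Lmax = max(-29, -25, -20, -9)
= -9


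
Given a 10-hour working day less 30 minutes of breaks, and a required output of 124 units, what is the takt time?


Available = 10×60 - 30 = 570 min
Takt time = 570 / 124
= 4.60 min/unit


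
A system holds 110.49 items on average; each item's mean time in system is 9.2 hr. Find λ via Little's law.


Little's law: L = λW → λ = L / W
= 110.49 / 9.2
= 12.01 per hour


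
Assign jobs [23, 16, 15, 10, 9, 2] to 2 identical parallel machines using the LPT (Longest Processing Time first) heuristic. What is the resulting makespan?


Jobs (LPT sorted): [23, 16, 15, 10, 9, 2]
Machines: 2
  J=23 → Machine 1 (load: 0+23=23)
  J=16 → Machine 2 (load: 0+16=16)
  J=15 → Machine 2 (load: 16+15=31)
  J=10 → Machine 1 (load: 23+10=33)
  J=9 → Machine 2 (load: 31+9=40)
  J=2 → Machine 1 (load: 33+2=35)
Machine loads: [35, 40]
Makespan = max = 40 time units


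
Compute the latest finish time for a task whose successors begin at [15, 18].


LF = min of all successor start times
Successors start at: [15, 18]
LF = min(15, 18)
= 15


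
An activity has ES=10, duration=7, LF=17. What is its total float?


EF = ES + duration = 10 + 7 = 17
LS = LF - duration = 17 - 7 = 10
Total Float = LF - EF = 17 - 17
(or LS - ES = 10 - 10)
= 0


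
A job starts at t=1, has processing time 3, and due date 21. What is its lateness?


Completion = 1 + 3 = 4
Lateness = C - d = 4 - 21
= -17


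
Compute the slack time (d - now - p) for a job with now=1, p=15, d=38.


Slack = due - current_time - processing
= 38 - 1 - 15
= 22


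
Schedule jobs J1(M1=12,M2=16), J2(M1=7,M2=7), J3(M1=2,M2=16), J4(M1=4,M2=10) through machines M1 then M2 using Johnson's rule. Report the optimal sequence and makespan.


Johnson's rule:
Group 1 (M1≤M2, sort by M1): ['J3', 'J4', 'J2', 'J1']
Group 2 (M1>M2, sort desc M2): []
Sequence: J3 → J4 → J2 → J1
Makespan calculation:
  J3: M1 done=2, M2 done=18
  J4: M1 done=6, M2 done=28
  J2: M1 done=13, M2 done=35
  J1: M1 done=25, M2 done=51
= Sequence: J3 → J4 → J2 → J1, Makespan: 51


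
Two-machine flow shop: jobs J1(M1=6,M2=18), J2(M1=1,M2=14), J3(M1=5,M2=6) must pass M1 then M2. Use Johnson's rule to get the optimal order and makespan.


Johnson's rule:
Group 1 (M1≤M2, sort by M1): ['J2', 'J3', 'J1']
Group 2 (M1>M2, sort desc M2): []
Sequence: J2 → J3 → J1
Makespan calculation:
  J2: M1 done=1, M2 done=15
  J3: M1 done=6, M2 done=21
  J1: M1 done=12, M2 done=39
= Sequence: J2 → J3 → J1, Makespan: 39


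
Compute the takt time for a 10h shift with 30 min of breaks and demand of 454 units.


Available = 10×60 - 30 = 570 min
Takt time = 570 / 454
= 1.26 min/unit


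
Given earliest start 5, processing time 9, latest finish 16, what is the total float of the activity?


EF = ES + duration = 5 + 9 = 14
LS = LF - duration = 16 - 9 = 7
Total Float = LF - EF = 16 - 14
(or LS - ES = 7 - 5)
= 2


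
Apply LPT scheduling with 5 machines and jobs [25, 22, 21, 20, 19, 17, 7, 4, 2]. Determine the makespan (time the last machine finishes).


Jobs (LPT sorted): [25, 22, 21, 20, 19, 17, 7, 4, 2]
Machines: 5
  J=25 → Machine 1 (load: 0+25=25)
  J=22 → Machine 2 (load: 0+22=22)
  J=21 → Machine 3 (load: 0+21=21)
  J=20 → Machine 4 (load: 0+20=20)
  J=19 → Machine 5 (load: 0+19=19)
  J=17 → Machine 5 (load: 19+17=36)
  J=7 → Machine 4 (load: 20+7=27)
  J=4 → Machine 3 (load: 21+4=25)
  J=2 → Machine 2 (load: 22+2=24)
Machine loads: [25, 24, 25, 27, 36]
Makespan = max = 36 time units


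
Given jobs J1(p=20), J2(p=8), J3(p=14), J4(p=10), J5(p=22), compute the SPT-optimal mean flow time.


SPT order: J2 → J4 → J3 → J1 → J5
Completion times:
  J2: C=8
  J4: C=18
  J3: C=32
  J1: C=52
  J5: C=74
Sum = 184, n = 5
Mean flow = 184/5
= 36.80


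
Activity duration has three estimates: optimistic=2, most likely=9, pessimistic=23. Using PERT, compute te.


te = (o + 4m + p) / 6
= (2 + 4×9 + 23) / 6
= (2 + 36 + 23) / 6
= 61 / 6
= 10.17


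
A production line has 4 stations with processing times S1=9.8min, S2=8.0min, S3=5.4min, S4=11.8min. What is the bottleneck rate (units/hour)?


Bottleneck = longest station time
Station times: [9.8, 8.0, 5.4, 11.8]
Max = 11.8 min
Rate = 60 / 11.8
= 5.08 units/hour (bottleneck: 11.8min)


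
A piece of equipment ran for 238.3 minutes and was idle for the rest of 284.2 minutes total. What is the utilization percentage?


Utilization = busy / total × 100
= 238.3 / 284.2 × 100
= 83.8%


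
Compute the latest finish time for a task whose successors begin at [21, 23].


LF = min of all successor start times
Successors start at: [21, 23]
LF = min(21, 23)
= 21


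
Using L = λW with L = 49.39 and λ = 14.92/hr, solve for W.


Little's law: L = λW → W = L / λ
= 49.39 / 14.92
= 3.31 hours


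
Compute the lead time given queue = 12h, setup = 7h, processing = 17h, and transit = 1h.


Lead time = queue + setup + processing + transit
= 12 + 7 + 17 + 1
= 37 hours


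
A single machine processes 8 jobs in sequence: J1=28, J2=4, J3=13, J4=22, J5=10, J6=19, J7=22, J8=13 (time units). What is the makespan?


Sequential makespan: sum all processing times
= 28 + 4 + 13 + 22 + 10 + 19 + 22 + 13
= 131 time units


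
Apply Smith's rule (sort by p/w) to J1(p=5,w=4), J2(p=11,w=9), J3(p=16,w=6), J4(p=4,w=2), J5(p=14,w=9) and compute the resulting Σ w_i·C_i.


WSPT order (by p/w): J2 → J1 → J5 → J4 → J3
  J2: C=11, w·C=9×11=99
  J1: C=16, w·C=4×16=64
  J5: C=30, w·C=9×30=270
  J4: C=34, w·C=2×34=68
  J3: C=50, w·C=6×50=300
Σ w·C = 801
= 801


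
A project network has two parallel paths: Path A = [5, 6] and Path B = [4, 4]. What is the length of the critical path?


Path A: 5 + 6 = 11
Path B: 4 + 4 = 8
Critical path = longest = max(11, 8)
= 11 (Path A)


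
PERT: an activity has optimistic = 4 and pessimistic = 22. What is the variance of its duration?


σ² = ((p - o) / 6)² = (p - o)² / 36
= (22 - 4)² / 36
= 18² / 36
= 324 / 36
= 9.0000


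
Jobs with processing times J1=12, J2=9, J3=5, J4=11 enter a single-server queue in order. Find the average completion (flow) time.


Completion times:
  J1: completes at 12
  J2: completes at 21
  J3: completes at 26
  J4: completes at 37
Sum = 96
Average = 96/4
= 24.00


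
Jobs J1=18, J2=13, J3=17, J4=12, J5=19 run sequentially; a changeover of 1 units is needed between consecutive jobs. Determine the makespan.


Makespan = Σ processing + (n-1) × setup
= (18 + 13 + 17 + 12 + 19) + (5-1)×1
= 79 + 4
= 83 time units


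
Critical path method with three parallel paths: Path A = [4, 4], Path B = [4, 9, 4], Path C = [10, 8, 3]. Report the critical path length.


Path A: 4 + 4 = 8
Path B: 4 + 9 + 4 = 17
Path C: 10 + 8 + 3 = 21
Critical path = longest = max(8, 17, 21)
= 21 (Path C)


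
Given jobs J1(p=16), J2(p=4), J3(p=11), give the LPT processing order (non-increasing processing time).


LPT: sort by longest processing time first
  J1: p=16
  J3: p=11
  J2: p=4
Order: J1 → J3 → J2


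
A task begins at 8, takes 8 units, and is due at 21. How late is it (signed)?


Completion = 8 + 8 = 16
Lateness = C - d = 16 - 21
= -5


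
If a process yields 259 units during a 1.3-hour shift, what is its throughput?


Throughput = units / time
= 259 / 1.3
= 199.2 units/hour


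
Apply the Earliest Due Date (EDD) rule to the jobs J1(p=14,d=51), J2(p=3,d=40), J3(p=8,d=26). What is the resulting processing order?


EDD: sort by earliest due date
  J3: d=26, p=8
  J2: d=40, p=3
  J1: d=51, p=14
Order: J3 → J2 → J1


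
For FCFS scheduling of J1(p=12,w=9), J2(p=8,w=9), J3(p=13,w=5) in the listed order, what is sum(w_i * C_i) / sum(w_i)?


Completion times:
  J1: C=12, w×C=9×12=108
  J2: C=20, w×C=9×20=180
  J3: C=33, w×C=5×33=165
Sum w×C = 453
Sum w = 23
Weighted avg = 453/23
= 19.70


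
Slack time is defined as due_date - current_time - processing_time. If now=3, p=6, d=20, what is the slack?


Slack = due - current_time - processing
= 20 - 3 - 6
= 11


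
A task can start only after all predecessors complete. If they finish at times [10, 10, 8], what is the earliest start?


ES = max of all predecessor completion times
Predecessors: [10, 10, 8]
ES = max(10, 10, 8)
= 10


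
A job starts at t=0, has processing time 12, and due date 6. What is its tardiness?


Completion = start + processing = 0 + 12 = 12
Tardiness = max(0, C - d) = max(0, 12 - 6)
= max(0, 6)
= 6


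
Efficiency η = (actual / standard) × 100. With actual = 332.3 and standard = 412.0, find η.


Efficiency = (actual / standard) × 100
= (332.3 / 412.0) × 100
= 80.7%


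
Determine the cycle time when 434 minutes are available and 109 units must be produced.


Cycle time = available time / demand
= 434 / 109
= 3.98 min/unit


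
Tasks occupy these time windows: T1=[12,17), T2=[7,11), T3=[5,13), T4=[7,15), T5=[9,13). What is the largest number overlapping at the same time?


Check each time point for overlaps:
  t=9: 4 tasks active (T2, T3, T4, T5)
Max concurrent = 4


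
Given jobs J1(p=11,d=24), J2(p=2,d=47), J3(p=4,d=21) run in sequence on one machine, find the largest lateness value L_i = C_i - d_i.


Lateness per job (L = C - d):
  J1: C=11, d=24, L=-13
  J2: C=13, d=47, L=-34
  J3: C=17, d=21, L=-4
Lmax = max(-13, -34, -4)
= -4


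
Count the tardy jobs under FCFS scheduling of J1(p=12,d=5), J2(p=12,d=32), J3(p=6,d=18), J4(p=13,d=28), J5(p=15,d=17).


Completion vs due date:
  J1: C=12, d=5 → TARDY
  J2: C=24, d=32 → on time
  J3: C=30, d=18 → TARDY
  J4: C=43, d=28 → TARDY
  J5: C=58, d=17 → TARDY
Tardy jobs: J1, J3, J4, J5
Count = 4


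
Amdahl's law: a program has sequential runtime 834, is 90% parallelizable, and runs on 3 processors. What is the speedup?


Amdahl's law: T_p = T × ((1-p) + p/N)
= 834 × ((1-0.9) + 0.9/3)
= 834 × (0.10 + 0.3000)
= 834 × 0.4000
= 333.60
Speedup = 834/333.60
= 2.50×


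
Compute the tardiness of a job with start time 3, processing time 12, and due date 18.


Completion = start + processing = 3 + 12 = 15
Tardiness = max(0, C - d) = max(0, 15 - 18)
= max(0, -3)
= 0


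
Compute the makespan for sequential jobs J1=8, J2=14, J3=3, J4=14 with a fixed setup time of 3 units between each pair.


Makespan = Σ processing + (n-1) × setup
= (8 + 14 + 3 + 14) + (4-1)×3
= 39 + 9
= 48 time units


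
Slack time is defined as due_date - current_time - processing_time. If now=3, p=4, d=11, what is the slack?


Slack = due - current_time - processing
= 11 - 3 - 4
= 4


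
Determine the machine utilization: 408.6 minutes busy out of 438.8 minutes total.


Utilization = busy / total × 100
= 408.6 / 438.8 × 100
= 93.1%


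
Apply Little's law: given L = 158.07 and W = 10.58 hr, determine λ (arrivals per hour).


Little's law: L = λW → λ = L / W
= 158.07 / 10.58
= 14.94 per hour


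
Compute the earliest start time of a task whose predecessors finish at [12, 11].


ES = max of all predecessor completion times
Predecessors: [12, 11]
ES = max(12, 11)
= 12


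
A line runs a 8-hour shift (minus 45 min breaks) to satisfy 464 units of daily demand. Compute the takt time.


Available = 8×60 - 45 = 435 min
Takt time = 435 / 464
= 0.94 min/unit


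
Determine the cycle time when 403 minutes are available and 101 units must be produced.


Cycle time = available time / demand
= 403 / 101
= 3.99 min/unit


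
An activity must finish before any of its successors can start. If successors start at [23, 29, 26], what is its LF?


LF = min of all successor start times
Successors start at: [23, 29, 26]
LF = min(23, 29, 26)
= 23


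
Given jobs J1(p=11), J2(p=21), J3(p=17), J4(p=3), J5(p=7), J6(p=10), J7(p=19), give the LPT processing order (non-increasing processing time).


LPT: sort by longest processing time first
  J2: p=21
  J7: p=19
  J3: p=17
  J1: p=11
  J6: p=10
  J5: p=7
  J4: p=3
Order: J2 → J7 → J3 → J1 → J6 → J5 → J4


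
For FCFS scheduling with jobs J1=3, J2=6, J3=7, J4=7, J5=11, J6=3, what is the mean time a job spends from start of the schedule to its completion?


Completion times:
  J1: completes at 3
  J2: completes at 9
  J3: completes at 16
  J4: completes at 23
  J5: completes at 34
  J6: completes at 37
Sum = 122
Average = 122/6
= 20.33


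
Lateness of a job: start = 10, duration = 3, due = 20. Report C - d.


Completion = 10 + 3 = 13
Lateness = C - d = 13 - 20
= -7


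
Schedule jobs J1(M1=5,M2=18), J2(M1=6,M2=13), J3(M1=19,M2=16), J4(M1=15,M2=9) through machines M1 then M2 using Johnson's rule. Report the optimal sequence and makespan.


Johnson's rule:
Group 1 (M1≤M2, sort by M1): ['J1', 'J2']
Group 2 (M1>M2, sort desc M2): ['J3', 'J4']
Sequence: J1 → J2 → J3 → J4
Makespan calculation:
  J1: M1 done=5, M2 done=23
  J2: M1 done=11, M2 done=36
  J3: M1 done=30, M2 done=52
  J4: M1 done=45, M2 done=61
= Sequence: J1 → J2 → J3 → J4, Makespan: 61


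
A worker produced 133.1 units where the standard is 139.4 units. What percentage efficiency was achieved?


Efficiency = (actual / standard) × 100
= (133.1 / 139.4) × 100
= 95.5%


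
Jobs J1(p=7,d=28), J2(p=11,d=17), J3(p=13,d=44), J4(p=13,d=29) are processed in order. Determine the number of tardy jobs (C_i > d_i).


Completion vs due date:
  J1: C=7, d=28 → on time
  J2: C=18, d=17 → TARDY
  J3: C=31, d=44 → on time
  J4: C=44, d=29 → TARDY
Tardy jobs: J2, J4
Count = 2


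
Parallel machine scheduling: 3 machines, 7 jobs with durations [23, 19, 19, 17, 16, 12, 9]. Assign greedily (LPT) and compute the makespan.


Jobs (LPT sorted): [23, 19, 19, 17, 16, 12, 9]
Machines: 3
  J=23 → Machine 1 (load: 0+23=23)
  J=19 → Machine 2 (load: 0+19=19)
  J=19 → Machine 3 (load: 0+19=19)
  J=17 → Machine 2 (load: 19+17=36)
  J=16 → Machine 3 (load: 19+16=35)
  J=12 → Machine 1 (load: 23+12=35)
  J=9 → Machine 1 (load: 35+9=44)
Machine loads: [44, 36, 35]
Makespan = max = 44 time units


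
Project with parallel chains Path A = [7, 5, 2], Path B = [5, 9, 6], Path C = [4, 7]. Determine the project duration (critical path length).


Path A: 7 + 5 + 2 = 14
Path B: 5 + 9 + 6 = 20
Path C: 4 + 7 = 11
Critical path = longest = max(14, 20, 11)
= 20 (Path B)


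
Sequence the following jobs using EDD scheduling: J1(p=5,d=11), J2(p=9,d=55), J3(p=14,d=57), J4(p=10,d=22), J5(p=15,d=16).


EDD: sort by earliest due date
  J1: d=11, p=5
  J5: d=16, p=15
  J4: d=22, p=10
  J2: d=55, p=9
  J3: d=57, p=14
Order: J1 → J5 → J4 → J2 → J3


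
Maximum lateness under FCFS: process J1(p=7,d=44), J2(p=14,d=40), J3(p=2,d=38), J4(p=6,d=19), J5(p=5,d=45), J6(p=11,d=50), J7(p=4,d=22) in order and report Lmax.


Lateness per job (L = C - d):
  J1: C=7, d=44, L=-37
  J2: C=21, d=40, L=-19
  J3: C=23, d=38, L=-15
  J4: C=29, d=19, L=10
  J5: C=34, d=45, L=-11
  J6: C=45, d=50, L=-5
  J7: C=49, d=22, L=27
Lmax = max(-37, -19, -15, 10, -11, -5, 27)
= 27


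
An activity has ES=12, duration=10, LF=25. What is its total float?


EF = ES + duration = 12 + 10 = 22
LS = LF - duration = 25 - 10 = 15
Total Float = LF - EF = 25 - 22
(or LS - ES = 15 - 12)
= 3


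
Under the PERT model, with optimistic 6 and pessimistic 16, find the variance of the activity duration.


σ² = ((p - o) / 6)² = (p - o)² / 36
= (16 - 6)² / 36
= 10² / 36
= 100 / 36
= 2.7778


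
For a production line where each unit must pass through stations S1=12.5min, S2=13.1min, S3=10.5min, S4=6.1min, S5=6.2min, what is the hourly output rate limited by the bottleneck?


Bottleneck = longest station time
Station times: [12.5, 13.1, 10.5, 6.1, 6.2]
Max = 13.1 min
Rate = 60 / 13.1
= 4.58 units/hour (bottleneck: 13.1min)


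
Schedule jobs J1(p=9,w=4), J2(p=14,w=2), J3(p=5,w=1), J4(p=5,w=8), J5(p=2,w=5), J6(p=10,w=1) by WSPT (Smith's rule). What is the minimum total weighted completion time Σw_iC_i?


WSPT order (by p/w): J5 → J4 → J1 → J3 → J2 → J6
  J5: C=2, w·C=5×2=10
  J4: C=7, w·C=8×7=56
  J1: C=16, w·C=4×16=64
  J3: C=21, w·C=1×21=21
  J2: C=35, w·C=2×35=70
  J6: C=45, w·C=1×45=45
Σ w·C = 266
= 266


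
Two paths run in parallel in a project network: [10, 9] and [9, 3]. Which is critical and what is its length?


Path A: 10 + 9 = 19
Path B: 9 + 3 = 12
Critical path = longest = max(19, 12)
= 19 (Path A)


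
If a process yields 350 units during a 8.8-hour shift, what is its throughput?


Throughput = units / time
= 350 / 8.8
= 39.8 units/hour


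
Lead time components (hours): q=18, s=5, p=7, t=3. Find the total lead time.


Lead time = queue + setup + processing + transit
= 18 + 5 + 7 + 3
= 33 hours


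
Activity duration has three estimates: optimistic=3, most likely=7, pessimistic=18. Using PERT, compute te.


te = (o + 4m + p) / 6
= (3 + 4×7 + 18) / 6
= (3 + 28 + 18) / 6
= 49 / 6
= 8.17


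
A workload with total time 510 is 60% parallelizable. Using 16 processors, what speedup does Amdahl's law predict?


Amdahl's law: T_p = T × ((1-p) + p/N)
= 510 × ((1-0.6) + 0.6/16)
= 510 × (0.40 + 0.0375)
= 510 × 0.4375
= 223.12
Speedup = 510/223.12
= 2.29×


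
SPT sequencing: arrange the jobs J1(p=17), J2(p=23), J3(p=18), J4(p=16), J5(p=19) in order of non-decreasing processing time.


SPT: sort by shortest processing time
  J4: p=16
  J1: p=17
  J3: p=18
  J5: p=19
  J2: p=23
Order: J4 → J1 → J3 → J5 → J2


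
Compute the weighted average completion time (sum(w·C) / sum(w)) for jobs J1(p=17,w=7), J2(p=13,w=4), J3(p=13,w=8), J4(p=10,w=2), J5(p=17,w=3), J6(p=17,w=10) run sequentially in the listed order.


Completion times:
  J1: C=17, w×C=7×17=119
  J2: C=30, w×C=4×30=120
  J3: C=43, w×C=8×43=344
  J4: C=53, w×C=2×53=106
  J5: C=70, w×C=3×70=210
  J6: C=87, w×C=10×87=870
Sum w×C = 1769
Sum w = 34
Weighted avg = 1769/34
= 52.03


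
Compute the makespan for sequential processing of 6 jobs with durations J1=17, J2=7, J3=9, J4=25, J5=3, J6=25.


Sequential makespan: sum all processing times
= 17 + 7 + 9 + 25 + 3 + 25
= 86 time units


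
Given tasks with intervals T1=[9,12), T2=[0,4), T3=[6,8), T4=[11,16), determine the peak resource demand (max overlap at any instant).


Check each time point for overlaps:
  t=11: 2 tasks active (T1, T4)
Max concurrent = 2


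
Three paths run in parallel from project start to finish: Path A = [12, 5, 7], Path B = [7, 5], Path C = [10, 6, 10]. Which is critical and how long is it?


Path A: 12 + 5 + 7 = 24
Path B: 7 + 5 = 12
Path C: 10 + 6 + 10 = 26
Critical path = longest = max(24, 12, 26)
= 26 (Path C)


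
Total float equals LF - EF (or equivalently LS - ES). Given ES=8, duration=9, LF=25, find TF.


EF = ES + duration = 8 + 9 = 17
LS = LF - duration = 25 - 9 = 16
Total Float = LF - EF = 25 - 17
(or LS - ES = 16 - 8)
= 8


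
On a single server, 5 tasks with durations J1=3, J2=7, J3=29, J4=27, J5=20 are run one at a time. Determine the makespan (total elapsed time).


Sequential makespan: sum all processing times
= 3 + 7 + 29 + 27 + 20
= 86 time units


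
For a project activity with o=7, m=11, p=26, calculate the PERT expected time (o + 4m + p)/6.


te = (o + 4m + p) / 6
= (7 + 4×11 + 26) / 6
= (7 + 44 + 26) / 6
= 77 / 6
= 12.83


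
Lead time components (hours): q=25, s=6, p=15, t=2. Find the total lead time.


Lead time = queue + setup + processing + transit
= 25 + 6 + 15 + 2
= 48 hours


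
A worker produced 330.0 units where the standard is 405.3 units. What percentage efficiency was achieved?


Efficiency = (actual / standard) × 100
= (330.0 / 405.3) × 100
= 81.4%


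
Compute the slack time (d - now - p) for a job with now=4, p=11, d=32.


Slack = due - current_time - processing
= 32 - 4 - 11
= 17


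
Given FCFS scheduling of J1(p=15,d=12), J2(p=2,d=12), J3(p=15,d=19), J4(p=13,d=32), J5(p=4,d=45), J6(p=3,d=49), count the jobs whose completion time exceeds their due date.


Completion vs due date:
  J1: C=15, d=12 → TARDY
  J2: C=17, d=12 → TARDY
  J3: C=32, d=19 → TARDY
  J4: C=45, d=32 → TARDY
  J5: C=49, d=45 → TARDY
  J6: C=52, d=49 → TARDY
Tardy jobs: J1, J2, J3, J4, J5, J6
Count = 6


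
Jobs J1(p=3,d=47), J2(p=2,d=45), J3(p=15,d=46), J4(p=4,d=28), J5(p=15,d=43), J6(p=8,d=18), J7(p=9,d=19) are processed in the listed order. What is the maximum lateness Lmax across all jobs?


Lateness per job (L = C - d):
  J1: C=3, d=47, L=-44
  J2: C=5, d=45, L=-40
  J3: C=20, d=46, L=-26
  J4: C=24, d=28, L=-4
  J5: C=39, d=43, L=-4
  J6: C=47, d=18, L=29
  J7: C=56, d=19, L=37
Lmax = max(-44, -40, -26, -4, -4, 29, 37)
= 37


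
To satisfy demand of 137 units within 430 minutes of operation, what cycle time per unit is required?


Cycle time = available time / demand
= 430 / 137
= 3.14 min/unit


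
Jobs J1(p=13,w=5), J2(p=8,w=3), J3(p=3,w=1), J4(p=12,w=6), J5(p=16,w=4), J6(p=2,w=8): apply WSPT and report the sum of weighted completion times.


WSPT order (by p/w): J6 → J4 → J1 → J2 → J3 → J5
  J6: C=2, w·C=8×2=16
  J4: C=14, w·C=6×14=84
  J1: C=27, w·C=5×27=135
  J2: C=35, w·C=3×35=105
  J3: C=38, w·C=1×38=38
  J5: C=54, w·C=4×54=216
Σ w·C = 594
= 594


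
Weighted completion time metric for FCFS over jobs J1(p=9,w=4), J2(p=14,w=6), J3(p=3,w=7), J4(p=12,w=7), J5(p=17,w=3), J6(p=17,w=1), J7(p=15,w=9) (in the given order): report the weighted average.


Completion times:
  J1: C=9, w×C=4×9=36
  J2: C=23, w×C=6×23=138
  J3: C=26, w×C=7×26=182
  J4: C=38, w×C=7×38=266
  J5: C=55, w×C=3×55=165
  J6: C=72, w×C=1×72=72
  J7: C=87, w×C=9×87=783
Sum w×C = 1642
Sum w = 37
Weighted avg = 1642/37
= 44.38


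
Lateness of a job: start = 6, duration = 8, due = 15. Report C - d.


Completion = 6 + 8 = 14
Lateness = C - d = 14 - 15
= -1


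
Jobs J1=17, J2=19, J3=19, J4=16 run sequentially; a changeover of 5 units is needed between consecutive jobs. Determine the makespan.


Makespan = Σ processing + (n-1) × setup
= (17 + 19 + 19 + 16) + (4-1)×5
= 71 + 15
= 86 time units


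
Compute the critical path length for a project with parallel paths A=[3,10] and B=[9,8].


Path A: 3 + 10 = 13
Path B: 9 + 8 = 17
Critical path = longest = max(13, 17)
= 17 (Path B)


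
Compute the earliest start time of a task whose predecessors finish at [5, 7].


ES = max of all predecessor completion times
Predecessors: [5, 7]
ES = max(5, 7)
= 7


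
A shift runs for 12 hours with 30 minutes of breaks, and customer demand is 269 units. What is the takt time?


Available = 12×60 - 30 = 690 min
Takt time = 690 / 269
= 2.57 min/unit


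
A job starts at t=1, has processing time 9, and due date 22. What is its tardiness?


Completion = start + processing = 1 + 9 = 10
Tardiness = max(0, C - d) = max(0, 10 - 22)
= max(0, -12)
= 0


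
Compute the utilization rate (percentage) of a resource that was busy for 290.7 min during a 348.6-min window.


Utilization = busy / total × 100
= 290.7 / 348.6 × 100
= 83.4%


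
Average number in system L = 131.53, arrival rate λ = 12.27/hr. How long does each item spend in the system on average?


Little's law: L = λW → W = L / λ
= 131.53 / 12.27
= 10.72 hours


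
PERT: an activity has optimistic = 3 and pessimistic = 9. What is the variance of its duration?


σ² = ((p - o) / 6)² = (p - o)² / 36
= (9 - 3)² / 36
= 6² / 36
= 36 / 36
= 1.0000


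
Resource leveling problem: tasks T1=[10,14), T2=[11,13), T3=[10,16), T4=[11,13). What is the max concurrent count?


Check each time point for overlaps:
  t=11: 4 tasks active (T1, T2, T3, T4)
Max concurrent = 4


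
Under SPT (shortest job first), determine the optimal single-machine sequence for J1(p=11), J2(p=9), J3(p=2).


SPT: sort by shortest processing time
  J3: p=2
  J2: p=9
  J1: p=11
Order: J3 → J2 → J1


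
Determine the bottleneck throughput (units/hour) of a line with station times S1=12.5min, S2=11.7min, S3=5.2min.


Bottleneck = longest station time
Station times: [12.5, 11.7, 5.2]
Max = 12.5 min
Rate = 60 / 12.5
= 4.80 units/hour (bottleneck: 12.5min)


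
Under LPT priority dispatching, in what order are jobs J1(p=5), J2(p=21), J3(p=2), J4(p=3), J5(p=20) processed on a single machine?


LPT: sort by longest processing time first
  J2: p=21
  J5: p=20
  J1: p=5
  J4: p=3
  J3: p=2
Order: J2 → J5 → J1 → J4 → J3


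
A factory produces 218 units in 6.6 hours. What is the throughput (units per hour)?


Throughput = units / time
= 218 / 6.6
= 33.0 units/hour


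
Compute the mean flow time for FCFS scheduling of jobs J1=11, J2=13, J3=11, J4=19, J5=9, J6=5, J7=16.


Completion times:
  J1: completes at 11
  J2: completes at 24
  J3: completes at 35
  J4: completes at 54
  J5: completes at 63
  J6: completes at 68
  J7: completes at 84
Sum = 339
Average = 339/7
= 48.43


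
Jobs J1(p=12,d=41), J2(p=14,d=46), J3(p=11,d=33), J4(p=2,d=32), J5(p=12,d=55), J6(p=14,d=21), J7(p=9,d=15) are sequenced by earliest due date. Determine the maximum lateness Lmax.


EDD order: J7 → J6 → J4 → J3 → J1 → J2 → J5
Completion and lateness:
  J7: C=9, d=15, L=9-15=-6
  J6: C=23, d=21, L=23-21=2
  J4: C=25, d=32, L=25-32=-7
  J3: C=36, d=33, L=36-33=3
  J1: C=48, d=41, L=48-41=7
  J2: C=62, d=46, L=62-46=16
  J5: C=74, d=55, L=74-55=19
Lmax = max(-6, 2, -7, 3, 7, 16, 19)
= 19


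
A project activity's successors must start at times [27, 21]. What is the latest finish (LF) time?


LF = min of all successor start times
Successors start at: [27, 21]
LF = min(27, 21)
= 21


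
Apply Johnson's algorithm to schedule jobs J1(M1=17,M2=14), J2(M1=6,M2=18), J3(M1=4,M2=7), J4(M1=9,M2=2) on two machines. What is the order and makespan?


Johnson's rule:
Group 1 (M1≤M2, sort by M1): ['J3', 'J2']
Group 2 (M1>M2, sort desc M2): ['J1', 'J4']
Sequence: J3 → J2 → J1 → J4
Makespan calculation:
  J3: M1 done=4, M2 done=11
  J2: M1 done=10, M2 done=29
  J1: M1 done=27, M2 done=43
  J4: M1 done=36, M2 done=45
= Sequence: J3 → J2 → J1 → J4, Makespan: 45


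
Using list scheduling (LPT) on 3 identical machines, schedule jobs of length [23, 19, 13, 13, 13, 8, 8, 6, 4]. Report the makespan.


Jobs (LPT sorted): [23, 19, 13, 13, 13, 8, 8, 6, 4]
Machines: 3
  J=23 → Machine 1 (load: 0+23=23)
  J=19 → Machine 2 (load: 0+19=19)
  J=13 → Machine 3 (load: 0+13=13)
  J=13 → Machine 3 (load: 13+13=26)
  J=13 → Machine 2 (load: 19+13=32)
  J=8 → Machine 1 (load: 23+8=31)
  J=8 → Machine 3 (load: 26+8=34)
  J=6 → Machine 1 (load: 31+6=37)
  J=4 → Machine 2 (load: 32+4=36)
Machine loads: [37, 36, 34]
Makespan = max = 37 time units


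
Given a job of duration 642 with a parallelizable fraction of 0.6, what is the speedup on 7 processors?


Amdahl's law: T_p = T × ((1-p) + p/N)
= 642 × ((1-0.6) + 0.6/7)
= 642 × (0.40 + 0.0857)
= 642 × 0.4857
= 311.83
Speedup = 642/311.83
= 2.06×


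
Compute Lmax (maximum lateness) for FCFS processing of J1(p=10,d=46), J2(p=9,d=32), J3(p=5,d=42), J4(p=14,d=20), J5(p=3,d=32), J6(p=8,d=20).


Lateness per job (L = C - d):
  J1: C=10, d=46, L=-36
  J2: C=19, d=32, L=-13
  J3: C=24, d=42, L=-18
  J4: C=38, d=20, L=18
  J5: C=41, d=32, L=9
  J6: C=49, d=20, L=29
Lmax = max(-36, -13, -18, 18, 9, 29)
= 29


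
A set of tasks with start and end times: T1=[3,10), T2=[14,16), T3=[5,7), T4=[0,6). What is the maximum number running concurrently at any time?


Check each time point for overlaps:
  t=5: 3 tasks active (T1, T3, T4)
Max concurrent = 3


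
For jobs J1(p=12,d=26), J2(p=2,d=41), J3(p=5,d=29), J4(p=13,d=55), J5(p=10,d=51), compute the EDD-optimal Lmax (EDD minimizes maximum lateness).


EDD order: J1 → J3 → J2 → J5 → J4
Completion and lateness:
  J1: C=12, d=26, L=12-26=-14
  J3: C=17, d=29, L=17-29=-12
  J2: C=19, d=41, L=19-41=-22
  J5: C=29, d=51, L=29-51=-22
  J4: C=42, d=55, L=42-55=-13
Lmax = max(-14, -12, -22, -22, -13)
= -12


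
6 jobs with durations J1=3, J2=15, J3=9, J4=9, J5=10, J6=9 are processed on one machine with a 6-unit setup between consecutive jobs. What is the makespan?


Makespan = Σ processing + (n-1) × setup
= (3 + 15 + 9 + 9 + 10 + 9) + (6-1)×6
= 55 + 30
= 85 time units
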